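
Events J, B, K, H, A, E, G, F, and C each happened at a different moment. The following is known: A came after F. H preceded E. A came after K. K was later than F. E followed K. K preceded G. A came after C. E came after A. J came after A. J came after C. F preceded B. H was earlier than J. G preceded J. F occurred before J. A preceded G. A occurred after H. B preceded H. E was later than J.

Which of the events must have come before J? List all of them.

Directly stated before J: A, C, F, G, and H.
B reaches J via B → H → J.
K reaches J via K → A → J.

A, B, C, F, G, H, K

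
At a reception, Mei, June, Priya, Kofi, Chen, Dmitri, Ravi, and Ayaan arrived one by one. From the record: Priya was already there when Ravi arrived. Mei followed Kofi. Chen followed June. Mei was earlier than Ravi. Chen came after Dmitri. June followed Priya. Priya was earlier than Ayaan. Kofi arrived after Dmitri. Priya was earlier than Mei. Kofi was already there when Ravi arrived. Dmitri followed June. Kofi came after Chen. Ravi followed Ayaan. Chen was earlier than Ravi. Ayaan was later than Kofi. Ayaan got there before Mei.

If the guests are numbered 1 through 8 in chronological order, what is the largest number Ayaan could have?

6

Ayaan must come before Mei and Ravi — 2 guests forced after them.
Everything else can be placed before Ayaan in some valid order, so Ayaan can sit as late as position 8 − 2 = 6.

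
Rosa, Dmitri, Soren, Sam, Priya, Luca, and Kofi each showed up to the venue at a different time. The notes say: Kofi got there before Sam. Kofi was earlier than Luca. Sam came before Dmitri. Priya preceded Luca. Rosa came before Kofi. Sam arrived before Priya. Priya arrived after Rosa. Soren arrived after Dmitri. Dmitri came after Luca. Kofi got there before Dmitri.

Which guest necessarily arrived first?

Rosa has a chain of constraints placing them before every other guest, so Rosa must be first.

Rosa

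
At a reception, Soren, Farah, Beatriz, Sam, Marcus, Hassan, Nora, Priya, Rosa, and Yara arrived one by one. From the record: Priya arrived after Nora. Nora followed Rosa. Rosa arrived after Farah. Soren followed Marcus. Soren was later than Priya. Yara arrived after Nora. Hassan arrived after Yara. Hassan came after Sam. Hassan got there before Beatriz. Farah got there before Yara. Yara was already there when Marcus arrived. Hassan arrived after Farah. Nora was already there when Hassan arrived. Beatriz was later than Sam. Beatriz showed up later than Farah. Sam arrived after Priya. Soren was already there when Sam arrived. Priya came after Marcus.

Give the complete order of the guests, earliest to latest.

The constraints fix every adjacent pair, so only one ordering works:
Farah → Rosa → Nora → Yara → Marcus → Priya → Soren → Sam → Hassan → Beatriz.

Farah, Rosa, Nora, Yara, Marcus, Priya, Soren, Sam, Hassan, Beatriz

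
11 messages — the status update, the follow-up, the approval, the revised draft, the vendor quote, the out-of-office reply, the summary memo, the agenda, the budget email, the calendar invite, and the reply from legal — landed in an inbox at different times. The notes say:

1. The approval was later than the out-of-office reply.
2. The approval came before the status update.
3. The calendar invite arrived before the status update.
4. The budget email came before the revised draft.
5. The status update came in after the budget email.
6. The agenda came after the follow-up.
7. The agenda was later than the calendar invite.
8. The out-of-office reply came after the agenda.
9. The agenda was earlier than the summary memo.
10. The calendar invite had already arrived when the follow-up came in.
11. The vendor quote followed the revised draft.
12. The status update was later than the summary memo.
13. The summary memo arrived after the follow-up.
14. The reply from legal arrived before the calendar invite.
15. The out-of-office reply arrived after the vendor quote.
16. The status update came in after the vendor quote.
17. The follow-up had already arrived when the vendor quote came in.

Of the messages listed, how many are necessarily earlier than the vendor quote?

5

Directly stated before the vendor quote: the follow-up and the revised draft.
The budget email reaches the vendor quote via the budget email → the revised draft → the vendor quote.
The calendar invite reaches the vendor quote via the calendar invite → the follow-up → the vendor quote.
The reply from legal reaches the vendor quote via the reply from legal → the calendar invite → the follow-up → the vendor quote.
No chain forces the approval (or any of the others) ahead of the vendor quote.
That's the budget email, the calendar invite, the follow-up, the reply from legal, and the revised draft — 5 in all.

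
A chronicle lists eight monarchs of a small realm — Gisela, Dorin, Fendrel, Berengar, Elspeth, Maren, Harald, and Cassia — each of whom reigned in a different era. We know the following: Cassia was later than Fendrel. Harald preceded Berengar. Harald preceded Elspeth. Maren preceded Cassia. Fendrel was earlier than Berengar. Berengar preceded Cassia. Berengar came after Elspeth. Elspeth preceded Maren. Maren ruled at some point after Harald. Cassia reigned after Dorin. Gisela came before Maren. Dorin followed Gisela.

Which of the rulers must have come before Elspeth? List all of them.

Harald

Directly stated before Elspeth: Harald.
No chain forces Fendrel (or any of the others) ahead of Elspeth.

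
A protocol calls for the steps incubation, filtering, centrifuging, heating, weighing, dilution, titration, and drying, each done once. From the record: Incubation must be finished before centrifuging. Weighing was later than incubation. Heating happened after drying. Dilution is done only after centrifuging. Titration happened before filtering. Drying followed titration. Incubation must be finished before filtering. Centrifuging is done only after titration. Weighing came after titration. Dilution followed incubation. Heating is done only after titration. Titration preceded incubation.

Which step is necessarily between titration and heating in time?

Tracing the constraints gives titration → drying → heating, so drying sits after titration and before heating.
No other step is forced both after titration and before heating.

drying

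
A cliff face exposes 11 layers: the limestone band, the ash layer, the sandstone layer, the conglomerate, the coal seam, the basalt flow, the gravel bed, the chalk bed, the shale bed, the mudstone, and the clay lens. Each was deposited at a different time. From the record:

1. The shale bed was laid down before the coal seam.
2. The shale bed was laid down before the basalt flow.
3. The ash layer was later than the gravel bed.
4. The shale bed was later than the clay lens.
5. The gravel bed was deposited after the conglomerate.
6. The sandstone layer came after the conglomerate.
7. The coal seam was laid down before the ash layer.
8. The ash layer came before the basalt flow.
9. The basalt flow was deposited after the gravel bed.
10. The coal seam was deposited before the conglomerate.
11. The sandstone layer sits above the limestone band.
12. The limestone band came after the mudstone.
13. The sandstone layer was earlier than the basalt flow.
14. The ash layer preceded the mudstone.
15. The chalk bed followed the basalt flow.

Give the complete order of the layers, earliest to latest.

the clay lens, the shale bed, the coal seam, the conglomerate, the gravel bed, the ash layer, the mudstone, the limestone band, the sandstone layer, the basalt flow, the chalk bed

The constraints fix every adjacent pair, so only one ordering works:
the clay lens → the shale bed → the coal seam → the conglomerate → the gravel bed → the ash layer → the mudstone → the limestone band → the sandstone layer → the basalt flow → the chalk bed.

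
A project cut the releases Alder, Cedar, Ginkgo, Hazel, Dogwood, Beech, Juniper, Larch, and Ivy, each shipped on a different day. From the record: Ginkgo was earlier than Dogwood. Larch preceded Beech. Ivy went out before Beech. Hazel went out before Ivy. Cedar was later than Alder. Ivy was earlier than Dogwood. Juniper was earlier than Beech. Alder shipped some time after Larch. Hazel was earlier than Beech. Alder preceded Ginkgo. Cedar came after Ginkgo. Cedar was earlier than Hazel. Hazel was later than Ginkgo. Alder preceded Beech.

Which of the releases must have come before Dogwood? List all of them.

Alder, Cedar, Ginkgo, Hazel, Ivy, Larch

Directly stated before Dogwood: Ginkgo and Ivy.
Alder reaches Dogwood via Alder → Ginkgo → Dogwood.
Cedar reaches Dogwood via Cedar → Hazel → Ivy → Dogwood.
Hazel reaches Dogwood via Hazel → Ivy → Dogwood.
Likewise Larch reaches Dogwood by chaining the stated constraints.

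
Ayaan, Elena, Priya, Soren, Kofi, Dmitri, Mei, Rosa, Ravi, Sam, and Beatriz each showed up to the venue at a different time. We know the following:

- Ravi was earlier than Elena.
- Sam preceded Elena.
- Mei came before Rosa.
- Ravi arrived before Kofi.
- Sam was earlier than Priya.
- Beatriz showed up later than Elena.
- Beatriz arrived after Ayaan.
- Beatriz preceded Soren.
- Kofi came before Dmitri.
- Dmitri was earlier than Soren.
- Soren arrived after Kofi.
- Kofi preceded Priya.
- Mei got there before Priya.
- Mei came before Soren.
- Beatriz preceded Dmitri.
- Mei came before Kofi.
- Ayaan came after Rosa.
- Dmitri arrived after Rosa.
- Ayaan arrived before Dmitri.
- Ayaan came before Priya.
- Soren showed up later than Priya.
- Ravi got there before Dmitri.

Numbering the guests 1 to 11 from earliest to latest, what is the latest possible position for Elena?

8

Elena must come before Beatriz, Dmitri, and Soren — 3 guests forced after them.
Everything else can be placed before Elena in some valid order, so Elena can sit as late as position 11 − 3 = 8.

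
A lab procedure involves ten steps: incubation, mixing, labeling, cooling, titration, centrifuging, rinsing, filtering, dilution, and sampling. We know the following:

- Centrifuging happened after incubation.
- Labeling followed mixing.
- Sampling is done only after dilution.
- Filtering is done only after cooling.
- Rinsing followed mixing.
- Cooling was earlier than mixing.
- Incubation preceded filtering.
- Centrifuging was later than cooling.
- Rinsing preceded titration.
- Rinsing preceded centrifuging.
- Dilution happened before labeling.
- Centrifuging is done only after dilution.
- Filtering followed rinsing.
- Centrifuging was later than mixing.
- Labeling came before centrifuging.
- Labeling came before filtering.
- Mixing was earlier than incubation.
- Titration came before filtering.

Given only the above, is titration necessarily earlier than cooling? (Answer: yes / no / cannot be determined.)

Tracing the constraints gives cooling → mixing → rinsing → titration, so cooling must come before titration.
That means titration cannot be before cooling.

no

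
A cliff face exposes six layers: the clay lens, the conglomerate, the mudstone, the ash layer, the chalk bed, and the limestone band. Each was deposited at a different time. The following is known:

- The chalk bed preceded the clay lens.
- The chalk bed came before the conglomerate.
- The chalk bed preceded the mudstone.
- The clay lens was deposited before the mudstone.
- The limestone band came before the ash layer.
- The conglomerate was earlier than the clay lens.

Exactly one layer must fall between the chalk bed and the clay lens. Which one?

Tracing the constraints gives the chalk bed → the conglomerate → the clay lens, so the conglomerate sits after the chalk bed and before the clay lens.
No other layer is forced both after the chalk bed and before the clay lens.

the conglomerate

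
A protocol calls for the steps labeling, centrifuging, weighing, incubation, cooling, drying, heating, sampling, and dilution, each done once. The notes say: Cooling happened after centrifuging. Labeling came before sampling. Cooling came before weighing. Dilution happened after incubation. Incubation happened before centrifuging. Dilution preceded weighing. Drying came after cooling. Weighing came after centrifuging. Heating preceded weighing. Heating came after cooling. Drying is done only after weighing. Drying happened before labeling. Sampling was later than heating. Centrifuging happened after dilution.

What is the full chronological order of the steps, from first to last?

The constraints fix every adjacent pair, so only one ordering works:
incubation → dilution → centrifuging → cooling → heating → weighing → drying → labeling → sampling.

incubation, dilution, centrifuging, cooling, heating, weighing, drying, labeling, sampling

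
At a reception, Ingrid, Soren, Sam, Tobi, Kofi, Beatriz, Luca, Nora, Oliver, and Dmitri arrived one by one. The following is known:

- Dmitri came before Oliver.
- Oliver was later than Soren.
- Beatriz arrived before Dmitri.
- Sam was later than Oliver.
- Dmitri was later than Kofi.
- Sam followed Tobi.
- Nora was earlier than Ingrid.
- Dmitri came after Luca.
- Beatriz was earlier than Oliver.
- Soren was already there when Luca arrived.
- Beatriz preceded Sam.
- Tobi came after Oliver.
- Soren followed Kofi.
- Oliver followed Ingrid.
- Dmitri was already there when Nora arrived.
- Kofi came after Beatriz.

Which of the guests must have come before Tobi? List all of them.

Beatriz, Dmitri, Ingrid, Kofi, Luca, Nora, Oliver, Soren

Directly stated before Tobi: Oliver.
Beatriz reaches Tobi via Beatriz → Oliver → Tobi.
Dmitri reaches Tobi via Dmitri → Oliver → Tobi.
Ingrid reaches Tobi via Ingrid → Oliver → Tobi.
Likewise Kofi, Luca, Nora, and Soren each reach Tobi by chaining the stated constraints.
No chain forces Sam ahead of Tobi.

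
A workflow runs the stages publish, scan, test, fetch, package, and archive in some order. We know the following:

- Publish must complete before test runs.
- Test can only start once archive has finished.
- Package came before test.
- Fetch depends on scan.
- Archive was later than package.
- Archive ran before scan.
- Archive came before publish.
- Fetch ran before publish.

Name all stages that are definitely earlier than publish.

archive, fetch, package, scan

Directly stated before publish: archive and fetch.
Package reaches publish via package → archive → publish.
Scan reaches publish via scan → fetch → publish.
No chain forces test ahead of publish.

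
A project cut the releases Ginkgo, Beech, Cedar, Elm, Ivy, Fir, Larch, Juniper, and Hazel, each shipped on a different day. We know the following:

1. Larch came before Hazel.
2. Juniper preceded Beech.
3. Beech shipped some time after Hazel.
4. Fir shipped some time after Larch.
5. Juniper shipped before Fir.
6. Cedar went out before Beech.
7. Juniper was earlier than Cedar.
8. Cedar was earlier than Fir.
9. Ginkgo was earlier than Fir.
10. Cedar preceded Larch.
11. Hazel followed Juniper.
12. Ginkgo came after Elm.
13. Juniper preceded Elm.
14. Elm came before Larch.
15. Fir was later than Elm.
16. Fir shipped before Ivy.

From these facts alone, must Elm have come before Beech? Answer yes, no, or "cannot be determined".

Chain the constraints: Elm → Larch → Hazel → Beech. Each link is directly stated, so Elm comes before Beech.

yes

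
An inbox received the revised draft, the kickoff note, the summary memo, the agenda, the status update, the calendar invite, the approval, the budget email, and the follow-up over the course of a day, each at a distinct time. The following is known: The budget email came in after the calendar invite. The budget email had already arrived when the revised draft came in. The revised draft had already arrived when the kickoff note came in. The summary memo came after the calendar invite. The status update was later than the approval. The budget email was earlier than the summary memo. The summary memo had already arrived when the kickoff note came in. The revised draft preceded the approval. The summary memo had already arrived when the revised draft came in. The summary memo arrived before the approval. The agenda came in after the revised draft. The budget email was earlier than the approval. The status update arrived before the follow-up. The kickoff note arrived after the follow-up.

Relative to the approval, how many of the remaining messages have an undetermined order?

Forced before the approval: the budget email, the calendar invite, the revised draft, and the summary memo; forced after the approval: the follow-up, the kickoff note, and the status update.
That leaves the agenda with no forced order relative to the approval — 1.

1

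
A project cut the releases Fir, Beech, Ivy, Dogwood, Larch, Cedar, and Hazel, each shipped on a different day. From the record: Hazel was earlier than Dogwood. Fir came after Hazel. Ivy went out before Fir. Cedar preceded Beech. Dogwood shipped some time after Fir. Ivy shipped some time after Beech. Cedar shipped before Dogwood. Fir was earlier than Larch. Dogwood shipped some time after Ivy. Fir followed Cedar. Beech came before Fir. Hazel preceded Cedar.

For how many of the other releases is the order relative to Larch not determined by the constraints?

Forced before Larch: Beech, Cedar, Fir, Hazel, and Ivy.
That leaves Dogwood with no forced order relative to Larch — 1.

1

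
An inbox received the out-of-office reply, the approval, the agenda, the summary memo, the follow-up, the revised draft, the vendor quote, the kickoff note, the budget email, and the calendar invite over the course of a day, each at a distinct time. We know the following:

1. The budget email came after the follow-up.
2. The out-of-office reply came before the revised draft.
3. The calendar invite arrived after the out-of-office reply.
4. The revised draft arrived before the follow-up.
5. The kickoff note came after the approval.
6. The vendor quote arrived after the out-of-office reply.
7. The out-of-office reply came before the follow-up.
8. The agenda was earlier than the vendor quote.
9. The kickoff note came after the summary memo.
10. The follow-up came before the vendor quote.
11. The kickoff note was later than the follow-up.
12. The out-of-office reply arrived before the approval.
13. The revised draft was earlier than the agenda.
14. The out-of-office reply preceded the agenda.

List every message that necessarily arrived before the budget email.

Directly stated before the budget email: the follow-up.
The out-of-office reply reaches the budget email via the out-of-office reply → the follow-up → the budget email.
The revised draft reaches the budget email via the revised draft → the follow-up → the budget email.
No chain forces the summary memo (or any of the others) ahead of the budget email.

the follow-up, the out-of-office reply, the revised draft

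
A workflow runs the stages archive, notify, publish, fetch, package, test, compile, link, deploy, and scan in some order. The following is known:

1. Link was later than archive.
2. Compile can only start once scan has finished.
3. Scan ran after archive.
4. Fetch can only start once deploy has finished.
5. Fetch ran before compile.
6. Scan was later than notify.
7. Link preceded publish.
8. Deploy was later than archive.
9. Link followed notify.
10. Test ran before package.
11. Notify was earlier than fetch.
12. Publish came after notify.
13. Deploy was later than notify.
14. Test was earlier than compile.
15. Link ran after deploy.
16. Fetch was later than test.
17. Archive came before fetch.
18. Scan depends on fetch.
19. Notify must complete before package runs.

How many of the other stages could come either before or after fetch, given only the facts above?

Forced before fetch: archive, deploy, notify, and test; forced after fetch: compile and scan.
That leaves link, package, and publish with no forced order relative to fetch — 3.

3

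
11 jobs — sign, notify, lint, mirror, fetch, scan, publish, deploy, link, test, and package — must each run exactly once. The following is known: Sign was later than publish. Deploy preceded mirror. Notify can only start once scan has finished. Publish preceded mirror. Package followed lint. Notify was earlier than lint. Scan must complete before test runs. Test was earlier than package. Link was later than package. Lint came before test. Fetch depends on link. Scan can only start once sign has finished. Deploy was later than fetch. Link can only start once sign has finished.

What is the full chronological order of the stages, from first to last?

The constraints fix every adjacent pair, so only one ordering works:
publish → sign → scan → notify → lint → test → package → link → fetch → deploy → mirror.

publish, sign, scan, notify, lint, test, package, link, fetch, deploy, mirror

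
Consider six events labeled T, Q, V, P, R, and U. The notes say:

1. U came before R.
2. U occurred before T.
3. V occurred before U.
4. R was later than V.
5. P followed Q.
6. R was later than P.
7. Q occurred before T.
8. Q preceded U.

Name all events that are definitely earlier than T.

Directly stated before T: Q and U.
V reaches T via V → U → T.

Q, U, V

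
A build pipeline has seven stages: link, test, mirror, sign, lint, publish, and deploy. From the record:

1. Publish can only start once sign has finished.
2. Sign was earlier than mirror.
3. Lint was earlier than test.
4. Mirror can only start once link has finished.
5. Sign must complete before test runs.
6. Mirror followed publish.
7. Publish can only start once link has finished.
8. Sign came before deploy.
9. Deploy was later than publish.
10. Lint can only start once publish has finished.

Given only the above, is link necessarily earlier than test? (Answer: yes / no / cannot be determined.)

yes

Chain the constraints: link → publish → lint → test. Each link is directly stated, so link comes before test.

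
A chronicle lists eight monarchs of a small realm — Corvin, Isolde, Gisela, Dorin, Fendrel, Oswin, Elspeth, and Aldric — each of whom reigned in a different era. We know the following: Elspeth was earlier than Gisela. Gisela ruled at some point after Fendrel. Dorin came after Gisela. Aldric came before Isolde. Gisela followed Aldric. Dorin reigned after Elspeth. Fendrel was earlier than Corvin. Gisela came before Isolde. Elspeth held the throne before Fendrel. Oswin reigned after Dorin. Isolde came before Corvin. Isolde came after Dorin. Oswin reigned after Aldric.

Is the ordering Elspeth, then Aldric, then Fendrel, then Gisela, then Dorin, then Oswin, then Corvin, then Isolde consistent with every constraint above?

The constraints require Isolde before Corvin, but in the proposed sequence Corvin appears ahead of Isolde. That one violation is enough.

no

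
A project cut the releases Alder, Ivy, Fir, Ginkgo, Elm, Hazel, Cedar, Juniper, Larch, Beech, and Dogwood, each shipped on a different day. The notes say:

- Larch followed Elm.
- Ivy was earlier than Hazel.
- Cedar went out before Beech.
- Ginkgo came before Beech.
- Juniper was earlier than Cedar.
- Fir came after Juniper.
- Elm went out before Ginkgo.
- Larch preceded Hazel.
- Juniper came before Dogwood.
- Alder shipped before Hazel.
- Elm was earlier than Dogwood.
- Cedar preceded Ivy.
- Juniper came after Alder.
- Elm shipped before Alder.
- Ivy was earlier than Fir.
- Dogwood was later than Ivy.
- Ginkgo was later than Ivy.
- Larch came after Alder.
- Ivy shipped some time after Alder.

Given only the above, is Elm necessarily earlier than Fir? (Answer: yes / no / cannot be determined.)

yes

Chain the constraints: Elm → Alder → Juniper → Fir. Each link is directly stated, so Elm comes before Fir.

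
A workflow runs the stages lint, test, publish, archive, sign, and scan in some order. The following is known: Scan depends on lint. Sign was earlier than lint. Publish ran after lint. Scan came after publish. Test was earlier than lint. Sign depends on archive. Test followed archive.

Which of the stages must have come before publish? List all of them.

archive, lint, sign, test

Directly stated before publish: lint.
Archive reaches publish via archive → sign → lint → publish.
Sign reaches publish via sign → lint → publish.
Test reaches publish via test → lint → publish.
No chain forces scan ahead of publish.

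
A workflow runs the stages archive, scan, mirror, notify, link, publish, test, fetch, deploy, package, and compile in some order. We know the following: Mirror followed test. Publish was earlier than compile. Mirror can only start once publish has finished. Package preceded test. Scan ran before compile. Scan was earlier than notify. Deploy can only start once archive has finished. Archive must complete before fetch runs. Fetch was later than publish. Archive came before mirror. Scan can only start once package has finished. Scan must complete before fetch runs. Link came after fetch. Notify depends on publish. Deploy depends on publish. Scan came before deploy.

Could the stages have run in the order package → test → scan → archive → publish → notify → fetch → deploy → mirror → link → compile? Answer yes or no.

Check each stated constraint against the proposed order — e.g. test is ahead of mirror; scan is ahead of compile. Every pair is in the required order; nothing is violated.

yes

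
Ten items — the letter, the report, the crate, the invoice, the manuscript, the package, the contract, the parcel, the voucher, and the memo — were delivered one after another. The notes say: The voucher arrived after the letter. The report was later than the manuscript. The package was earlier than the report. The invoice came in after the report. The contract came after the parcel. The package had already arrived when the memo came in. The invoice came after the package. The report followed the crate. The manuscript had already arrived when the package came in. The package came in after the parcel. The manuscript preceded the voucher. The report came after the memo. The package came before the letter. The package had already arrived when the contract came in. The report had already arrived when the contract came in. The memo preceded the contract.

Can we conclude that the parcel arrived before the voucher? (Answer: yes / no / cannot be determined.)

yes

Chain the constraints: the parcel → the package → the letter → the voucher. Each link is directly stated, so the parcel comes before the voucher.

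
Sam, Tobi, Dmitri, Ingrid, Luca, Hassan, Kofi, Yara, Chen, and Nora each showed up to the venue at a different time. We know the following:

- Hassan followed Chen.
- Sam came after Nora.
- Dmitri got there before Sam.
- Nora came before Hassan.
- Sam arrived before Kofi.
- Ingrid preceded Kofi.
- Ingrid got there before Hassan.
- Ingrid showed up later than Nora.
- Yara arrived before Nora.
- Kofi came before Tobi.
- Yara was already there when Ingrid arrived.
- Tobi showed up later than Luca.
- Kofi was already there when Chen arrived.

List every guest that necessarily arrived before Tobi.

Dmitri, Ingrid, Kofi, Luca, Nora, Sam, Yara

Directly stated before Tobi: Kofi and Luca.
Dmitri reaches Tobi via Dmitri → Sam → Kofi → Tobi.
Ingrid reaches Tobi via Ingrid → Kofi → Tobi.
Nora reaches Tobi via Nora → Sam → Kofi → Tobi.
Likewise Sam and Yara each reach Tobi by chaining the stated constraints.
No chain forces Hassan (or any of the others) ahead of Tobi.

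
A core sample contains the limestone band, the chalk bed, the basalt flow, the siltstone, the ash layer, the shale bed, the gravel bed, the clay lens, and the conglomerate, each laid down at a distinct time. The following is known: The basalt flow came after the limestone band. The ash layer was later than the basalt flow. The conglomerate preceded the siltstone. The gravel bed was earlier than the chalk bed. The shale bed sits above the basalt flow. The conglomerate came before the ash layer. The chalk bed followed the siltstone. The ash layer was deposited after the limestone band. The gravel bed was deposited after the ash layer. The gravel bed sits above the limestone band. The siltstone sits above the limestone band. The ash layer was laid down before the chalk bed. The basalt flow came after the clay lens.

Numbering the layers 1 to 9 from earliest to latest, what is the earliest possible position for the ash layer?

5

The basalt flow, the clay lens, the conglomerate, and the limestone band must all come before the ash layer — 4 forced predecessors.
Nothing else is forced ahead of the ash layer, so its earliest slot is position 4 + 1 = 5.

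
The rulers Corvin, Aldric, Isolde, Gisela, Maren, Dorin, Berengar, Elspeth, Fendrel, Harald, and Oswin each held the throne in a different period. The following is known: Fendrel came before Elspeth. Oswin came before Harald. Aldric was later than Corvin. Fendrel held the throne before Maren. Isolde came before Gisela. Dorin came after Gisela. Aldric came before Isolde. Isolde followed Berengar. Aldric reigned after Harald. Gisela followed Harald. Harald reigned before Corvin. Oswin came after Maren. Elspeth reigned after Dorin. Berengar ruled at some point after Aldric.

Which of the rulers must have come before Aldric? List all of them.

Corvin, Fendrel, Harald, Maren, Oswin

Directly stated before Aldric: Corvin and Harald.
Fendrel reaches Aldric via Fendrel → Maren → Oswin → Harald → Aldric.
Maren reaches Aldric via Maren → Oswin → Harald → Aldric.
Oswin reaches Aldric via Oswin → Harald → Aldric.
No chain forces Dorin (or any of the others) ahead of Aldric.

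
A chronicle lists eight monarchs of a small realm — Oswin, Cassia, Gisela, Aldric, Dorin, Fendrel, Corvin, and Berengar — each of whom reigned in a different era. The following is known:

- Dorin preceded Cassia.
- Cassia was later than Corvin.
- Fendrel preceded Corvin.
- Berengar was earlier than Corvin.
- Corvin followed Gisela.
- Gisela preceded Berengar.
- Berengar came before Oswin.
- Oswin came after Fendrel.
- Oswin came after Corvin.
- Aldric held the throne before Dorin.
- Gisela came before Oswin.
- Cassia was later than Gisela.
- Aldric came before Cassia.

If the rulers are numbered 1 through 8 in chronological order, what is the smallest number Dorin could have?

2

Aldric must come before Dorin — 1 forced predecessor.
Nothing else is forced ahead of Dorin, so their earliest slot is position 1 + 1 = 2.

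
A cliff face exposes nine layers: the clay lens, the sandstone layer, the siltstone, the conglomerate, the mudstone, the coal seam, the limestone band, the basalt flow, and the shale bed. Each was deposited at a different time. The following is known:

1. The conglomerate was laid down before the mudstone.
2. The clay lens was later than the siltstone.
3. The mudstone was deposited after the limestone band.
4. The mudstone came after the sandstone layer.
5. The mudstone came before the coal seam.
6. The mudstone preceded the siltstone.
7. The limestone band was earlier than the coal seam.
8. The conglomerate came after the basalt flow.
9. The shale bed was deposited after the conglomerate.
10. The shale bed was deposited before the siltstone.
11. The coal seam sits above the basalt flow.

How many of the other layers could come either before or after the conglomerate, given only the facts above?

Forced before the conglomerate: the basalt flow; forced after the conglomerate: the clay lens, the coal seam, the mudstone, the shale bed, and the siltstone.
That leaves the limestone band and the sandstone layer with no forced order relative to the conglomerate — 2.

2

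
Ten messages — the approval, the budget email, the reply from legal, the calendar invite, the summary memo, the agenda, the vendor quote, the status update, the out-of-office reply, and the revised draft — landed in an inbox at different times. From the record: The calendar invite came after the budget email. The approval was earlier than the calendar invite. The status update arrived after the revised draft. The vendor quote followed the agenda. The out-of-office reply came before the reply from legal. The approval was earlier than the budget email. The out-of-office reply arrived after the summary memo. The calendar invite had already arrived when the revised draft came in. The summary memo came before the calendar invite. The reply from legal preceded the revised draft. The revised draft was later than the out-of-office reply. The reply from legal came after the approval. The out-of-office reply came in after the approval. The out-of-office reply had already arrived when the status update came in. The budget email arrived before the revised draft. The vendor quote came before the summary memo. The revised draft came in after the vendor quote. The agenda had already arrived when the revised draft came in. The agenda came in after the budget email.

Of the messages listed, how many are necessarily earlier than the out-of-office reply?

Directly stated before the out-of-office reply: the approval and the summary memo.
The agenda reaches the out-of-office reply via the agenda → the vendor quote → the summary memo → the out-of-office reply.
The budget email reaches the out-of-office reply via the budget email → the agenda → the vendor quote → the summary memo → the out-of-office reply.
The vendor quote reaches the out-of-office reply via the vendor quote → the summary memo → the out-of-office reply.
That's the agenda, the approval, the budget email, the summary memo, and the vendor quote — 5 in all.

5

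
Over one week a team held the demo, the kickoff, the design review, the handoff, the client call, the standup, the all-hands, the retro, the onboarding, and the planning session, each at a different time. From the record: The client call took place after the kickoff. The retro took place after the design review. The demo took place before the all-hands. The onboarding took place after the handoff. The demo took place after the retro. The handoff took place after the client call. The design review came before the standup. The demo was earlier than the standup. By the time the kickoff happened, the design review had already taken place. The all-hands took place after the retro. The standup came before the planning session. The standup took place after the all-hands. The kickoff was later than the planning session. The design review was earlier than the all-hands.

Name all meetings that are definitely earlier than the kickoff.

the all-hands, the demo, the design review, the planning session, the retro, the standup

Directly stated before the kickoff: the design review and the planning session.
The all-hands reaches the kickoff via the all-hands → the standup → the planning session → the kickoff.
The demo reaches the kickoff via the demo → the standup → the planning session → the kickoff.
The retro reaches the kickoff via the retro → the all-hands → the standup → the planning session → the kickoff.
Likewise the standup reaches the kickoff by chaining the stated constraints.
No chain forces the client call (or any of the others) ahead of the kickoff.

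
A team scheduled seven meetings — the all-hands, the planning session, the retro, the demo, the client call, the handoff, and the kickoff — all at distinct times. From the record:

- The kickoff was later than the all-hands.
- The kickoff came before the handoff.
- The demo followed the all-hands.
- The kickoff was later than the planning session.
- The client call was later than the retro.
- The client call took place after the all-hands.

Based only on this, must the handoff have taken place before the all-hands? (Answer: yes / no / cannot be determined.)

no

Tracing the constraints gives the all-hands → the kickoff → the handoff, so the all-hands must come before the handoff.
That means the handoff cannot be before the all-hands.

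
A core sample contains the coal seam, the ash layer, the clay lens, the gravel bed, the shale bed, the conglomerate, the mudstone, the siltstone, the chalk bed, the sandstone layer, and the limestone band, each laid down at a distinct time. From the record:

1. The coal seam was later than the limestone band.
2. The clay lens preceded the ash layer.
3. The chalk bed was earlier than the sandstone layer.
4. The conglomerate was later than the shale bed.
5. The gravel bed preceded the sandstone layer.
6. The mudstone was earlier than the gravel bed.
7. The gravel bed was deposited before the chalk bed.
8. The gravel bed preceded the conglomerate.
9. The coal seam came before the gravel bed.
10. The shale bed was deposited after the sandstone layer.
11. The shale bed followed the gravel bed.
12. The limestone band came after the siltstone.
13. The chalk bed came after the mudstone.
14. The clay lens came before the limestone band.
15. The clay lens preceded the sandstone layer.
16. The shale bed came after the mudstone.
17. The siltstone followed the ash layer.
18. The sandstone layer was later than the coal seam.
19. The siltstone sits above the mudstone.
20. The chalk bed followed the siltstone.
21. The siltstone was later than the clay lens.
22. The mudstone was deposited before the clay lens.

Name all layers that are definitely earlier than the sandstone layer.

Directly stated before the sandstone layer: the chalk bed, the clay lens, the coal seam, and the gravel bed.
The ash layer reaches the sandstone layer via the ash layer → the siltstone → the chalk bed → the sandstone layer.
The limestone band reaches the sandstone layer via the limestone band → the coal seam → the sandstone layer.
The mudstone reaches the sandstone layer via the mudstone → the chalk bed → the sandstone layer.
Likewise the siltstone reaches the sandstone layer by chaining the stated constraints.
No chain forces the conglomerate (or any of the others) ahead of the sandstone layer.

the ash layer, the chalk bed, the clay lens, the coal seam, the gravel bed, the limestone band, the mudstone, the siltstone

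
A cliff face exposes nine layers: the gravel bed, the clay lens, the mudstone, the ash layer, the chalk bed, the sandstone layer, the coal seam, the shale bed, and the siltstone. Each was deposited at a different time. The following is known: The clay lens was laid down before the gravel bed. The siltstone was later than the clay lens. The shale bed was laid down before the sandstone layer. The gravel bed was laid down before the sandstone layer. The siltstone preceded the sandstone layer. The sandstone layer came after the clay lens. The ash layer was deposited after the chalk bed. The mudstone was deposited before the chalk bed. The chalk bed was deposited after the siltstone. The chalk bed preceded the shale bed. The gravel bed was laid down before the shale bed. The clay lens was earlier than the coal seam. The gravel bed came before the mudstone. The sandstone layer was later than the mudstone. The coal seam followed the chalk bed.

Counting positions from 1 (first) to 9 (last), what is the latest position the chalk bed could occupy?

The chalk bed must come before the ash layer, the coal seam, the sandstone layer, and the shale bed — 4 layers forced after it.
Everything else can be placed before the chalk bed in some valid order, so the chalk bed can sit as late as position 9 − 4 = 5.

5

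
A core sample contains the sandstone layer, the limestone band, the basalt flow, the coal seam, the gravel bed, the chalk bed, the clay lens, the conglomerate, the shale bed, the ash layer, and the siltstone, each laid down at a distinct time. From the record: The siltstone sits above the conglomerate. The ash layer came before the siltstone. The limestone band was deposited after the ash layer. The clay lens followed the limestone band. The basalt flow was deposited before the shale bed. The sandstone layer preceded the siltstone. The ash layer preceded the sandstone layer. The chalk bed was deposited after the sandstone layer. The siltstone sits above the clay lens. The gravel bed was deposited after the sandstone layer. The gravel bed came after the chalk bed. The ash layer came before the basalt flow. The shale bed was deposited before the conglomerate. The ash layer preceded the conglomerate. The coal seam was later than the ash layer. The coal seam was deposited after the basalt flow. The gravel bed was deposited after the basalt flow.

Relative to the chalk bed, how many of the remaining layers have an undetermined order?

7

Forced before the chalk bed: the ash layer and the sandstone layer; forced after the chalk bed: the gravel bed.
That leaves the basalt flow, the clay lens, the coal seam, the conglomerate, the limestone band, the shale bed, and the siltstone with no forced order relative to the chalk bed — 7.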